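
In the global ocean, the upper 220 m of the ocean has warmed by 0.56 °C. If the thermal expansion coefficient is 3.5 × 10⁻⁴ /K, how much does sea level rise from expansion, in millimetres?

43.1 mm

Δh = αΔT·H = 3.5×10⁻⁴ × 0.56 × 220 = 0.04312 m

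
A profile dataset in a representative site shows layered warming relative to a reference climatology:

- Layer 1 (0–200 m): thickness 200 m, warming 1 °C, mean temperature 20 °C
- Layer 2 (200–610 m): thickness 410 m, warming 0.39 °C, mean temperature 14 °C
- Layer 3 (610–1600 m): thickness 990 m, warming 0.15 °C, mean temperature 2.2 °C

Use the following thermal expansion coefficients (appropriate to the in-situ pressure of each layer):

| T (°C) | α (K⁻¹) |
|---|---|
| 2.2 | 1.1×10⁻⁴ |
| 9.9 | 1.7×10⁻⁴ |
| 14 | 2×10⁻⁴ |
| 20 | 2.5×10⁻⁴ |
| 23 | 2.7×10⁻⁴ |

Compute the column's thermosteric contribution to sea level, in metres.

0.0983 m

Layer 1 at 20 °C → α = 2.5×10⁻⁴ K⁻¹
Layer 2 at 14 °C → α = 2×10⁻⁴ K⁻¹
Layer 3 at 2.2 °C → α = 1.1×10⁻⁴ K⁻¹
0–200 m: 1 × 200 × 2.5×10⁻⁴ = 0.05000 m
Layer 2: 0.39 × 2×10⁻⁴ × 410 = 0.03198 m
990 × 1.1×10⁻⁴ × 0.15 = 0.016335 m
Δh = 0.05000 + 0.03198 + 0.016335 = 0.098315 m ≈ 0.0983 m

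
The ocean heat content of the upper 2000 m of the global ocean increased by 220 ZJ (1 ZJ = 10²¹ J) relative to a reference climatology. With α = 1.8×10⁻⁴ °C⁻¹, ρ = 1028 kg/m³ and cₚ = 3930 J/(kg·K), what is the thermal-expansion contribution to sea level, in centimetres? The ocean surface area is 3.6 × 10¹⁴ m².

Per unit area: Q = 220×10²¹ / (3.6×10¹⁴) ≈ 6.111×10⁸ J/m²
Δh = αQ/(ρcₚ) = 1.8×10⁻⁴ × 6.111×10⁸ / (1028 × 3930) ≈ 0.027227 m

about 2.7 cm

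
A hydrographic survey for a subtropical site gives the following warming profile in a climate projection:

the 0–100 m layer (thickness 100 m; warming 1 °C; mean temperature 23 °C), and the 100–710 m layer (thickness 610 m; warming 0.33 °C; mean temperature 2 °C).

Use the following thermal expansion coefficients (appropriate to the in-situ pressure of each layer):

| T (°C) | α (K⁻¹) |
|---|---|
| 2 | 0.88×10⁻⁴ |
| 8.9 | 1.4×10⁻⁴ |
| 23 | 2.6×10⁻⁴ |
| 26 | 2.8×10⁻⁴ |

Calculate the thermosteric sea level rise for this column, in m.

Layer 1 at 23 °C → α = 2.6×10⁻⁴ K⁻¹
Layer 2 at 2 °C → α = 0.88×10⁻⁴ K⁻¹
0–100 m: 100 × 1 × 2.6×10⁻⁴ = 0.02600 m
Layer 2: 610 × 0.33 × 0.88×10⁻⁴ = 0.0177144 m
Δh = 0.02600 + 0.0177144 = 0.0437144 m

about 0.0437 m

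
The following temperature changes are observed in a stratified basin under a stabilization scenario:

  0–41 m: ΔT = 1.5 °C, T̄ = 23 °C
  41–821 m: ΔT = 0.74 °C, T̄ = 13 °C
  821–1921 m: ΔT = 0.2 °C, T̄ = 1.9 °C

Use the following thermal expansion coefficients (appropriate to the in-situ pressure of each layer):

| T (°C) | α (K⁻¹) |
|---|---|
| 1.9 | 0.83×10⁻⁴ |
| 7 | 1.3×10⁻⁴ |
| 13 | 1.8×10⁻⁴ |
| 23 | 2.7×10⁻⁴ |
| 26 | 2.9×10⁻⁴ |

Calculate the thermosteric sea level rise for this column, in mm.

about 140 mm

Layer 1 at 23 °C → α = 2.7×10⁻⁴ K⁻¹
Layer 2 at 13 °C → α = 1.8×10⁻⁴ K⁻¹
Layer 3 at 1.9 °C → α = 0.83×10⁻⁴ K⁻¹
0–41 m: 1.5 × 41 × 2.7×10⁻⁴ = 0.016605 m
Layer 2: 780 × 1.8×10⁻⁴ × 0.74 = 0.103896 m
0.2 × 0.83×10⁻⁴ × 1100 = 0.01826 m
Δh = 0.016605 + 0.103896 + 0.01826 = 0.138761 m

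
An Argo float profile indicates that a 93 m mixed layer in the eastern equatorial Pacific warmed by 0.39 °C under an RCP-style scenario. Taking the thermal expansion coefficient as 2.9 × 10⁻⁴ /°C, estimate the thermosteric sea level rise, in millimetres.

Δh = αΔT·H = 2.9×10⁻⁴ × 0.39 × 93 = 0.0105183 m

11 mm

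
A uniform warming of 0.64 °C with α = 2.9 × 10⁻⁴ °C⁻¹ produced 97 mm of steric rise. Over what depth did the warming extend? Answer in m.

about 523 m

H = Δh/(αΔT) = 0.097 / (2.9×10⁻⁴ × 0.64) ≈ 522.6 m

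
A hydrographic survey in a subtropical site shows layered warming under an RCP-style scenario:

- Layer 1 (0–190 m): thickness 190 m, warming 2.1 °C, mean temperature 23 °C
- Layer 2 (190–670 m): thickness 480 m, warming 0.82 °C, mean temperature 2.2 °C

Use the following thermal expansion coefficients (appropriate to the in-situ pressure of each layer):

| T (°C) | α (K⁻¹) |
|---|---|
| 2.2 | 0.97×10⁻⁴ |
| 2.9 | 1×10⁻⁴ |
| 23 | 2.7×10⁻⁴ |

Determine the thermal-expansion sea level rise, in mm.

Layer 1 at 23 °C → α = 2.7×10⁻⁴ K⁻¹
Layer 2 at 2.2 °C → α = 0.97×10⁻⁴ K⁻¹
Layer 1: 2.1 × 190 × 2.7×10⁻⁴ = 0.10773 m
190–670 m: 0.97×10⁻⁴ × 480 × 0.82 = 0.0381792 m
Δh = 0.10773 + 0.0381792 = 0.1459092 m

about 146 mm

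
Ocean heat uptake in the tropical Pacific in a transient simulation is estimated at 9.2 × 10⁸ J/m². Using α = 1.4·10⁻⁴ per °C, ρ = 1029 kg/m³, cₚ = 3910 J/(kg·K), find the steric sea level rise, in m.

Δh = αQ/(ρcₚ) = 1.4×10⁻⁴ × 9.2×10⁸ / (1029 × 3910) ≈ 0.032013 m

Δh ≈ 0.0320 m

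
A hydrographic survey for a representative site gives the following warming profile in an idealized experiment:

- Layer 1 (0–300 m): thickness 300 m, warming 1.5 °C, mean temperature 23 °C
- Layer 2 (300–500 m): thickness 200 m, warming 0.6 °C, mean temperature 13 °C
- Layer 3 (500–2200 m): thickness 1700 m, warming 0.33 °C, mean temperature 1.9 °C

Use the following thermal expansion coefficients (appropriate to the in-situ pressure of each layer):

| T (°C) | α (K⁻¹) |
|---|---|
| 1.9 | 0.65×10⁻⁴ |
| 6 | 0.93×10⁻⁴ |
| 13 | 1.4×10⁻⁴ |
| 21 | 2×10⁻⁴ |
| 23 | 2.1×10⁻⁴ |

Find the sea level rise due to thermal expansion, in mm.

Δh = 150 mm

Layer 1 at 23 °C → α = 2.1×10⁻⁴ K⁻¹
Layer 2 at 13 °C → α = 1.4×10⁻⁴ K⁻¹
Layer 3 at 1.9 °C → α = 0.65×10⁻⁴ K⁻¹
Layer 1: 2.1×10⁻⁴ × 300 × 1.5 = 0.09450 m
Layer 2: 0.6 × 200 × 1.4×10⁻⁴ = 0.01680 m
1700 × 0.65×10⁻⁴ × 0.33 = 0.036465 m
Δh = 0.09450 + 0.01680 + 0.036465 = 0.147765 m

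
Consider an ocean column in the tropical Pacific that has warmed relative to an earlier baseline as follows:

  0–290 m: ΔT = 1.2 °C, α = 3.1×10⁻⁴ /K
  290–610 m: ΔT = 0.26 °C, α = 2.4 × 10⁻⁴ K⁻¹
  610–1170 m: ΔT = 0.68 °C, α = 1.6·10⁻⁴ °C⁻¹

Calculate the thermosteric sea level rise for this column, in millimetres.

Δh ≈ 190 mm

Layer 1: 3.1×10⁻⁴ × 290 × 1.2 = 0.10788 m
290–610 m: 320 × 2.4×10⁻⁴ × 0.26 = 0.019968 m
610–1170 m: 560 × 0.68 × 1.6×10⁻⁴ = 0.060928 m
Δh = 0.10788 + 0.019968 + 0.060928 = 0.188776 m ≈ 190 mm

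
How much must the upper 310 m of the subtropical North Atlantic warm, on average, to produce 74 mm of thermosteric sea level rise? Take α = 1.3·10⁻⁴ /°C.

ΔT = Δh/(αH) = 0.074 / (1.3×10⁻⁴ × 310) ≈ 1.836 °C

ΔT ≈ 1.84 °C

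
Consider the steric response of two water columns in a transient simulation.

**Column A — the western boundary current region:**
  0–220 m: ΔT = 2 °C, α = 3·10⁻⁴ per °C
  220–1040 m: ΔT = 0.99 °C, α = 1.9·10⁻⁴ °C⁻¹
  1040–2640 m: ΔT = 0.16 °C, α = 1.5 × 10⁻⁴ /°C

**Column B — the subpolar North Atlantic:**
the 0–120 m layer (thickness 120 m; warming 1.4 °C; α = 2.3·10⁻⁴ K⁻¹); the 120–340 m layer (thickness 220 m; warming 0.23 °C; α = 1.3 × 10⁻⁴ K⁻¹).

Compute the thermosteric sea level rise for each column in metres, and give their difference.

A 0–220 m: 2 × 220 × 3×10⁻⁴ = 0.13200 m
A 220–1040 m: 820 × 0.99 × 1.9×10⁻⁴ = 0.154242 m
A Layer 3: 1.5×10⁻⁴ × 0.16 × 1600 = 0.03840 m
A total: 0.324642 m
B Layer 1: 1.4 × 2.3×10⁻⁴ × 120 = 0.03864 m
B 220 × 1.3×10⁻⁴ × 0.23 = 0.006578 m
B total: 0.045218 m
Difference: 0.324642 − 0.045218 = 0.279424 m

A: 0.32 m; B: 0.045 m; difference 0.28 m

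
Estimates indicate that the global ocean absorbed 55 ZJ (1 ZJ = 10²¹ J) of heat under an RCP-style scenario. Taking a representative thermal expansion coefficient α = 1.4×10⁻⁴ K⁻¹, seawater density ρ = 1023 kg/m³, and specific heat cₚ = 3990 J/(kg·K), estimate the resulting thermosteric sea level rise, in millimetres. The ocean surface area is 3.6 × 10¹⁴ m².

Per unit area: Q = 55×10²¹ / (3.6×10¹⁴) ≈ 1.528×10⁸ J/m²
Δh = αQ/(ρcₚ) = 1.4×10⁻⁴ × 1.528×10⁸ / (1023 × 3990) ≈ 0.0052409 m

5.24 mm of thermosteric rise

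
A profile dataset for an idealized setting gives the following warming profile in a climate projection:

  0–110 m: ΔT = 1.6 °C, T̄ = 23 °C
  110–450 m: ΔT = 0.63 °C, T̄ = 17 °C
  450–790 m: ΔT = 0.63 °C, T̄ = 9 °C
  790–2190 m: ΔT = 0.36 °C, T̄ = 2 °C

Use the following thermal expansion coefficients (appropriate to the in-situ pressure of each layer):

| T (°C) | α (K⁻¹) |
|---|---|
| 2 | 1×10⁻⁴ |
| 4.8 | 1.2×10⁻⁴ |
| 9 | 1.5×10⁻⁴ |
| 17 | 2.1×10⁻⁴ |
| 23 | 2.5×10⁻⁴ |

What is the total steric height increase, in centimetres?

Δh ≈ 17.2 cm

Layer 1 at 23 °C → α = 2.5×10⁻⁴ K⁻¹
Layer 2 at 17 °C → α = 2.1×10⁻⁴ K⁻¹
Layer 3 at 9 °C → α = 1.5×10⁻⁴ K⁻¹
Layer 4 at 2 °C → α = 1×10⁻⁴ K⁻¹
0–110 m: 1.6 × 2.5×10⁻⁴ × 110 = 0.04400 m
Layer 2: 340 × 2.1×10⁻⁴ × 0.63 = 0.044982 m
Layer 3: 0.63 × 1.5×10⁻⁴ × 340 = 0.03213 m
790–2190 m: 0.36 × 1×10⁻⁴ × 1400 = 0.05040 m
Δh = 0.04400 + 0.044982 + 0.03213 + 0.05040 = 0.171512 m ≈ 17.2 cm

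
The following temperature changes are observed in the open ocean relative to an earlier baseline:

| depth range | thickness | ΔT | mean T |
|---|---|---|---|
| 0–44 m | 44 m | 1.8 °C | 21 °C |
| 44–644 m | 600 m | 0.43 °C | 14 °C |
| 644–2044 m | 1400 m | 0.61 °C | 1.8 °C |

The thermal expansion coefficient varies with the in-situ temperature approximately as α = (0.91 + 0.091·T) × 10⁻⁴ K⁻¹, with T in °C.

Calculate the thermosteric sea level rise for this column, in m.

Layer 1: α = (0.91 + 0.091×21)×10⁻⁴ = 2.821×10⁻⁴ K⁻¹
Layer 2: α = (0.91 + 0.091×14)×10⁻⁴ = 2.184×10⁻⁴ K⁻¹
Layer 3: α = (0.91 + 0.091×1.8)×10⁻⁴ = 1.0738×10⁻⁴ K⁻¹
44 × 1.8 × 2.821×10⁻⁴ = 0.02234232 m
Layer 2: 2.184×10⁻⁴ × 600 × 0.43 = 0.0563472 m
Layer 3: 0.61 × 1.0738×10⁻⁴ × 1400 = 0.09170252 m
Δh = 0.02234232 + 0.0563472 + 0.09170252 = 0.17039204 m

0.170 m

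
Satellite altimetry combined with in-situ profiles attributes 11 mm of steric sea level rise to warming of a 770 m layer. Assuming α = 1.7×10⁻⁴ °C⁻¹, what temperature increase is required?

0.0840 K

ΔT = Δh/(αH) = 0.011 / (1.7×10⁻⁴ × 770) ≈ 0.08403 K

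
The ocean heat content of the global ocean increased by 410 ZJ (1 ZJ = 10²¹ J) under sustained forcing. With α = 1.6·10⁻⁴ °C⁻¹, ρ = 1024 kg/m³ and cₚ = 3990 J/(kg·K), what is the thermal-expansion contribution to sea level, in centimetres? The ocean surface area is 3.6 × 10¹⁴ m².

Per unit area: Q = 410×10²¹ / (3.6×10¹⁴) ≈ 1.139×10⁹ J/m²
Δh = αQ/(ρcₚ) = 1.6×10⁻⁴ × 1.139×10⁹ / (1024 × 3990) ≈ 0.044604 m

4.46 cm of thermosteric rise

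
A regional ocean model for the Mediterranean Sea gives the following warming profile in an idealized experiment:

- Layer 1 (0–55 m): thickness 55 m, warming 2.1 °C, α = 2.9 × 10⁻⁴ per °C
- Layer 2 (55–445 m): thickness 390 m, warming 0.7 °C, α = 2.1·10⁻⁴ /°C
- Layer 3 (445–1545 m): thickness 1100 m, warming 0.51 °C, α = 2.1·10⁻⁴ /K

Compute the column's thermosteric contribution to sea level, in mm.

2.9×10⁻⁴ × 55 × 2.1 = 0.033495 m
55–445 m: 0.7 × 2.1×10⁻⁴ × 390 = 0.05733 m
445–1545 m: 0.51 × 2.1×10⁻⁴ × 1100 = 0.11781 m
Δh = 0.033495 + 0.05733 + 0.11781 = 0.208635 m

209 mm of thermosteric rise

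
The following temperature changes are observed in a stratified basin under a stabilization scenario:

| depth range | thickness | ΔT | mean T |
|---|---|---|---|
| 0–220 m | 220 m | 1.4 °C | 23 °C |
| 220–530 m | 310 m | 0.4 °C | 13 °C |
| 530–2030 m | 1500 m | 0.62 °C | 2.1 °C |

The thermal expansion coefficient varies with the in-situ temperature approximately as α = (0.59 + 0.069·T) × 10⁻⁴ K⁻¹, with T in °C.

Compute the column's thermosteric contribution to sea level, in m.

Layer 1: α = (0.59 + 0.069×23)×10⁻⁴ = 2.177×10⁻⁴ K⁻¹
Layer 2: α = (0.59 + 0.069×13)×10⁻⁴ = 1.487×10⁻⁴ K⁻¹
Layer 3: α = (0.59 + 0.069×2.1)×10⁻⁴ = 0.7349×10⁻⁴ K⁻¹
2.177×10⁻⁴ × 220 × 1.4 = 0.0670516 m
0.4 × 310 × 1.487×10⁻⁴ = 0.0184388 m
0.7349×10⁻⁴ × 0.62 × 1500 = 0.0683457 m
Δh = 0.0670516 + 0.0184388 + 0.0683457 = 0.1538361 m

about 0.154 m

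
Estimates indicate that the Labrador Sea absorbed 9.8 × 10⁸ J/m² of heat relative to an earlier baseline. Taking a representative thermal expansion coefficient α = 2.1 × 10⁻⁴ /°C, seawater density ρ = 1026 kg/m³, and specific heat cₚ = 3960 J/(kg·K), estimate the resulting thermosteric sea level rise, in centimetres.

Δh = αQ/(ρcₚ) = 2.1×10⁻⁴ × 9.8×10⁸ / (1026 × 3960) ≈ 0.050653 m

Δh ≈ 5.1 cm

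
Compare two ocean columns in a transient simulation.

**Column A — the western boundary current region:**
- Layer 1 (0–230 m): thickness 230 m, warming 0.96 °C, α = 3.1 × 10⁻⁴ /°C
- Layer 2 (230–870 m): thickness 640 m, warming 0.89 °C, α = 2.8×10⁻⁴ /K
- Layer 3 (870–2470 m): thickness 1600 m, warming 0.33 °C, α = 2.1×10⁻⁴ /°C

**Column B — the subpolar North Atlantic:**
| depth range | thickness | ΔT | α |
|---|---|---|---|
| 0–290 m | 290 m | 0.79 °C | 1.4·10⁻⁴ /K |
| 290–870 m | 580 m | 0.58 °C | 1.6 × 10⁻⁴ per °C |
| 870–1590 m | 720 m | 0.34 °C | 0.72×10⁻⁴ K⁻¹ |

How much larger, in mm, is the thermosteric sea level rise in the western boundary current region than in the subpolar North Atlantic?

A 3.1×10⁻⁴ × 230 × 0.96 = 0.068448 m
A Layer 2: 0.89 × 2.8×10⁻⁴ × 640 = 0.159488 m
A 870–2470 m: 0.33 × 1600 × 2.1×10⁻⁴ = 0.11088 m
A total: 0.338816 m
B 290 × 1.4×10⁻⁴ × 0.79 = 0.032074 m
B 0.58 × 580 × 1.6×10⁻⁴ = 0.053824 m
B 870–1590 m: 0.34 × 0.72×10⁻⁴ × 720 = 0.0176256 m
B total: 0.1035236 m
Difference: 0.338816 − 0.1035236 = 0.2352924 m

235 mm larger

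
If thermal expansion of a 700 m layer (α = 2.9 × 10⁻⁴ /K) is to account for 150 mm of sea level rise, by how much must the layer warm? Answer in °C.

ΔT = Δh/(αH) = 0.15 / (2.9×10⁻⁴ × 700) ≈ 0.7389 °C

0.74 °C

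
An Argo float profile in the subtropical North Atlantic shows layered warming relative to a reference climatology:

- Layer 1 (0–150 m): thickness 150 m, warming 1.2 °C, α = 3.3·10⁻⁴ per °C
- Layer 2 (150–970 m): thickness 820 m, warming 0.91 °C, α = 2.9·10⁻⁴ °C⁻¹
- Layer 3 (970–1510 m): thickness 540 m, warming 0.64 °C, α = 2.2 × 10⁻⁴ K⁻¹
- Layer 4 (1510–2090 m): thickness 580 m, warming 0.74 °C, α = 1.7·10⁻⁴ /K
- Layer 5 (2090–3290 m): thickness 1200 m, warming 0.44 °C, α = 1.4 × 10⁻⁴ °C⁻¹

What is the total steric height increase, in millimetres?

Δh ≈ 499 mm

Layer 1: 3.3×10⁻⁴ × 1.2 × 150 = 0.05940 m
2.9×10⁻⁴ × 820 × 0.91 = 0.216398 m
0.64 × 2.2×10⁻⁴ × 540 = 0.076032 m
Layer 4: 1.7×10⁻⁴ × 0.74 × 580 = 0.072964 m
Layer 5: 1200 × 1.4×10⁻⁴ × 0.44 = 0.07392 m
Δh = 0.05940 + 0.216398 + 0.076032 + 0.072964 + 0.07392 = 0.498714 m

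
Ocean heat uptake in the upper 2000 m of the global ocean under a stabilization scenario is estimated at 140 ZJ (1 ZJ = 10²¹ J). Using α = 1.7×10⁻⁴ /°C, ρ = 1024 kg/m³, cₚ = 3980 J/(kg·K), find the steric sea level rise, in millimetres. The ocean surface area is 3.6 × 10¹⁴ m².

16.2 mm

Per unit area: Q = 140×10²¹ / (3.6×10¹⁴) ≈ 3.889×10⁸ J/m²
Δh = αQ/(ρcₚ) = 1.7×10⁻⁴ × 3.889×10⁸ / (1024 × 3980) ≈ 0.016222 m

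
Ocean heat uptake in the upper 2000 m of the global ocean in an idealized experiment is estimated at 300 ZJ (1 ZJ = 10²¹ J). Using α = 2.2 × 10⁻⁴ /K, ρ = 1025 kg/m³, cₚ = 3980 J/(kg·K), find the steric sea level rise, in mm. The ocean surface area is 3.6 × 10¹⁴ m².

Per unit area: Q = 300×10²¹ / (3.6×10¹⁴) ≈ 8.333×10⁸ J/m²
Δh = αQ/(ρcₚ) = 2.2×10⁻⁴ × 8.333×10⁸ / (1025 × 3980) ≈ 0.044938 m

Δh = 44.9 mm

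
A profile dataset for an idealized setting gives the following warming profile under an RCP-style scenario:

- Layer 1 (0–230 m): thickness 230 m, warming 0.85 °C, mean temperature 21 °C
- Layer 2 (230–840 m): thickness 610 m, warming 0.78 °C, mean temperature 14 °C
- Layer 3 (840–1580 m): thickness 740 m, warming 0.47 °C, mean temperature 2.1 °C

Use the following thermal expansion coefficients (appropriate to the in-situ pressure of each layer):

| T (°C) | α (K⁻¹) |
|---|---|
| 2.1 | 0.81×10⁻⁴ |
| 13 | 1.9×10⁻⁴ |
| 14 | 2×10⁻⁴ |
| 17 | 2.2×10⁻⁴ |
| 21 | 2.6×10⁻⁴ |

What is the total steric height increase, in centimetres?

Layer 1 at 21 °C → α = 2.6×10⁻⁴ K⁻¹
Layer 2 at 14 °C → α = 2×10⁻⁴ K⁻¹
Layer 3 at 2.1 °C → α = 0.81×10⁻⁴ K⁻¹
0–230 m: 2.6×10⁻⁴ × 230 × 0.85 = 0.05083 m
0.78 × 610 × 2×10⁻⁴ = 0.09516 m
Layer 3: 740 × 0.81×10⁻⁴ × 0.47 = 0.0281718 m
Δh = 0.05083 + 0.09516 + 0.0281718 = 0.1741618 m

about 17.4 cm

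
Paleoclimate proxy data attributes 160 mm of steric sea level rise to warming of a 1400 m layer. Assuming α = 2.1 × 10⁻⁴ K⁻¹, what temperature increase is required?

0.544 K

ΔT = Δh/(αH) = 0.16 / (2.1×10⁻⁴ × 1400) ≈ 0.5442 K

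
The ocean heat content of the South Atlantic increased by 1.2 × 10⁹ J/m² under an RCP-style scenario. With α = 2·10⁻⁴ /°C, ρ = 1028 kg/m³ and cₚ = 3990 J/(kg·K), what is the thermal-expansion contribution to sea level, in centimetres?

about 5.85 cm

Δh = αQ/(ρcₚ) = 2×10⁻⁴ × 1.2×10⁹ / (1028 × 3990) ≈ 0.058512 m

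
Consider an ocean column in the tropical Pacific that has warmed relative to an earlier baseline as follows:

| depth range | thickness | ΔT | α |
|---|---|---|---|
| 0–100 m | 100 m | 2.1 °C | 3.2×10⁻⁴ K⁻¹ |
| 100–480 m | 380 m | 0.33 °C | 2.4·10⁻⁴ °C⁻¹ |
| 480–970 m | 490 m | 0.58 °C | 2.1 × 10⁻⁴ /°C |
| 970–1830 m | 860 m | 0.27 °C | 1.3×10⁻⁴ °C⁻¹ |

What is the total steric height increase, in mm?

187 mm of thermosteric rise

Layer 1: 3.2×10⁻⁴ × 100 × 2.1 = 0.06720 m
Layer 2: 380 × 2.4×10⁻⁴ × 0.33 = 0.030096 m
480–970 m: 2.1×10⁻⁴ × 0.58 × 490 = 0.059682 m
970–1830 m: 860 × 1.3×10⁻⁴ × 0.27 = 0.030186 m
Δh = 0.06720 + 0.030096 + 0.059682 + 0.030186 = 0.187164 m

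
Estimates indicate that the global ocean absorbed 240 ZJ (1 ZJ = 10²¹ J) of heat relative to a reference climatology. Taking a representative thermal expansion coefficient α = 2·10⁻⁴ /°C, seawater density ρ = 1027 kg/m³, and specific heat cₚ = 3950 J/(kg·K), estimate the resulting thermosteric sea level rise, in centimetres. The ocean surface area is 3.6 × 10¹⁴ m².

Per unit area: Q = 240×10²¹ / (3.6×10¹⁴) ≈ 6.667×10⁸ J/m²
Δh = αQ/(ρcₚ) = 2×10⁻⁴ × 6.667×10⁸ / (1027 × 3950) ≈ 0.032869 m

3.3 cm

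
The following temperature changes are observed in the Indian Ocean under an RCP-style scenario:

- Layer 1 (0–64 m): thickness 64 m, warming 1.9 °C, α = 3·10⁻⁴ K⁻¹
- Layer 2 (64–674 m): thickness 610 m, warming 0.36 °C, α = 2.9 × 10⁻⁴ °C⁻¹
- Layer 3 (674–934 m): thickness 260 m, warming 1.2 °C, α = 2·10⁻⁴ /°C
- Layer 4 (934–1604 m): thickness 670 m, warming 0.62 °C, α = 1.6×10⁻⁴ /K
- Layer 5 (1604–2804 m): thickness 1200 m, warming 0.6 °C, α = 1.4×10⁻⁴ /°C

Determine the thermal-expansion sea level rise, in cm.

Δh = 33.0 cm

0–64 m: 3×10⁻⁴ × 64 × 1.9 = 0.03648 m
Layer 2: 610 × 0.36 × 2.9×10⁻⁴ = 0.063684 m
674–934 m: 260 × 2×10⁻⁴ × 1.2 = 0.06240 m
934–1604 m: 670 × 0.62 × 1.6×10⁻⁴ = 0.066464 m
1604–2804 m: 1.4×10⁻⁴ × 0.6 × 1200 = 0.10080 m
Δh = 0.03648 + 0.063684 + 0.06240 + 0.066464 + 0.10080 = 0.329828 m ≈ 33.0 cm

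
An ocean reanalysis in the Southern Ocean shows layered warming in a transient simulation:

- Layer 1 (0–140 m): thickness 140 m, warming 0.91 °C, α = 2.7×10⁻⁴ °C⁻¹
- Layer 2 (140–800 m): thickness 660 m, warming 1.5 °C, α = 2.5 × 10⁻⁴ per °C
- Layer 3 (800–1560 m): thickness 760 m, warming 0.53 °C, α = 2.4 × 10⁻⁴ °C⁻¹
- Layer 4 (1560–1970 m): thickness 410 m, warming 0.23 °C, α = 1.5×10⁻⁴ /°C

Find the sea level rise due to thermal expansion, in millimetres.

Layer 1: 2.7×10⁻⁴ × 140 × 0.91 = 0.034398 m
Layer 2: 660 × 1.5 × 2.5×10⁻⁴ = 0.24750 m
Layer 3: 0.53 × 2.4×10⁻⁴ × 760 = 0.096672 m
1560–1970 m: 1.5×10⁻⁴ × 410 × 0.23 = 0.014145 m
Δh = 0.034398 + 0.24750 + 0.096672 + 0.014145 = 0.392715 m

about 390 mm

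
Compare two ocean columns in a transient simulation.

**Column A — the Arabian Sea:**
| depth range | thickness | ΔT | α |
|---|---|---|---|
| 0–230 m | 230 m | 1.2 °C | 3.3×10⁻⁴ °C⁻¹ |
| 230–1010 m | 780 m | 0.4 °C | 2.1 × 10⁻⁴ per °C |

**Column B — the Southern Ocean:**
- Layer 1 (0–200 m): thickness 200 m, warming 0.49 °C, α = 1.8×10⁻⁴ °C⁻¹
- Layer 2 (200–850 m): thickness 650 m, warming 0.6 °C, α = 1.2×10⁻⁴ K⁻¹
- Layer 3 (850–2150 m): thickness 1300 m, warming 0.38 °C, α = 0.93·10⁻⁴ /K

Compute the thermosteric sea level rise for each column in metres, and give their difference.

A Layer 1: 1.2 × 230 × 3.3×10⁻⁴ = 0.09108 m
A Layer 2: 0.4 × 2.1×10⁻⁴ × 780 = 0.06552 m
A total: 0.15660 m
B 0–200 m: 1.8×10⁻⁴ × 0.49 × 200 = 0.01764 m
B 0.6 × 650 × 1.2×10⁻⁴ = 0.04680 m
B Layer 3: 0.93×10⁻⁴ × 0.38 × 1300 = 0.045942 m
B total: 0.110382 m
Difference: 0.15660 − 0.110382 = 0.046218 m

Δh_A ≈ 0.16 m, Δh_B ≈ 0.11 m; difference ≈ 0.046 m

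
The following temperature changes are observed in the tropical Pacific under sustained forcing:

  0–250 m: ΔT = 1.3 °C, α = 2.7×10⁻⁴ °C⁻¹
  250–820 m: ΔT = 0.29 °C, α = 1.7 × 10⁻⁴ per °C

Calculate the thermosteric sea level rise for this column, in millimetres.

1.3 × 2.7×10⁻⁴ × 250 = 0.08775 m
Layer 2: 1.7×10⁻⁴ × 0.29 × 570 = 0.028101 m
Δh = 0.08775 + 0.028101 = 0.115851 m ≈ 120 mm

Δh ≈ 120 mm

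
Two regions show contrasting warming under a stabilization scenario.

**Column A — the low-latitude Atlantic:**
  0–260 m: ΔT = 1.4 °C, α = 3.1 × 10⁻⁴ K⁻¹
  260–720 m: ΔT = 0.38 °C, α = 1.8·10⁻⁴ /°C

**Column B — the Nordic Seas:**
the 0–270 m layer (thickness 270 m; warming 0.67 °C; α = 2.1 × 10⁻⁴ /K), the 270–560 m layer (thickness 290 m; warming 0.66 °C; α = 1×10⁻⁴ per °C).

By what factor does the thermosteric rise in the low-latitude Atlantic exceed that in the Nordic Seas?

A 0–260 m: 1.4 × 3.1×10⁻⁴ × 260 = 0.11284 m
A 0.38 × 460 × 1.8×10⁻⁴ = 0.031464 m
A total: 0.144304 m
B 0–270 m: 270 × 2.1×10⁻⁴ × 0.67 = 0.037989 m
B 270–560 m: 0.66 × 1×10⁻⁴ × 290 = 0.01914 m
B total: 0.057129 m
Ratio: 0.144304 / 0.057129 ≈ 2.526

≈ 2.53×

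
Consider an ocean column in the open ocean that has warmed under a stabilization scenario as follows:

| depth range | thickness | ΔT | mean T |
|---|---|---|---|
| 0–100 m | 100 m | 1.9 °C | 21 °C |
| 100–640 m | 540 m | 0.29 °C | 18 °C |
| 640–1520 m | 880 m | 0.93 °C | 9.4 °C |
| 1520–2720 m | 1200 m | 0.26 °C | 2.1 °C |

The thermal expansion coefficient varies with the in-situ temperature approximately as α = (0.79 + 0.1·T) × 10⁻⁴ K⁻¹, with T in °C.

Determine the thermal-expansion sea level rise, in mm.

Layer 1: α = (0.79 + 0.1×21)×10⁻⁴ = 2.89×10⁻⁴ K⁻¹
Layer 2: α = (0.79 + 0.1×18)×10⁻⁴ = 2.59×10⁻⁴ K⁻¹
Layer 3: α = (0.79 + 0.1×9.4)×10⁻⁴ = 1.73×10⁻⁴ K⁻¹
Layer 4: α = (0.79 + 0.1×2.1)×10⁻⁴ = 1×10⁻⁴ K⁻¹
Layer 1: 100 × 1.9 × 2.89×10⁻⁴ = 0.05491 m
Layer 2: 0.29 × 2.59×10⁻⁴ × 540 = 0.0405594 m
Layer 3: 880 × 0.93 × 1.73×10⁻⁴ = 0.1415832 m
Layer 4: 1×10⁻⁴ × 0.26 × 1200 = 0.03120 m
Δh = 0.05491 + 0.0405594 + 0.1415832 + 0.03120 = 0.2682526 m

about 268 mm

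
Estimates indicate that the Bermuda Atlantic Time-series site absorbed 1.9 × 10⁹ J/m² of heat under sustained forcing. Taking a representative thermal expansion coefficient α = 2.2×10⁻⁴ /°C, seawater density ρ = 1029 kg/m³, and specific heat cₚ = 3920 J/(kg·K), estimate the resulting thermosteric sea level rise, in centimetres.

Δh = 10.4 cm

Δh = αQ/(ρcₚ) = 2.2×10⁻⁴ × 1.9×10⁹ / (1029 × 3920) ≈ 0.10363 m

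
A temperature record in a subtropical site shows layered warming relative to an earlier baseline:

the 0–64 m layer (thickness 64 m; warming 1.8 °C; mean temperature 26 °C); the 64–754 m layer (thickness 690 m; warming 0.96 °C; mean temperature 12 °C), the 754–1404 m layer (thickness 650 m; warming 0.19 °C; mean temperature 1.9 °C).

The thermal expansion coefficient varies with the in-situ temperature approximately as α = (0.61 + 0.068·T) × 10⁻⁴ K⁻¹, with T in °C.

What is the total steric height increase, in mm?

Layer 1: α = (0.61 + 0.068×26)×10⁻⁴ = 2.378×10⁻⁴ K⁻¹
Layer 2: α = (0.61 + 0.068×12)×10⁻⁴ = 1.426×10⁻⁴ K⁻¹
Layer 3: α = (0.61 + 0.068×1.9)×10⁻⁴ = 0.7392×10⁻⁴ K⁻¹
Layer 1: 64 × 1.8 × 2.378×10⁻⁴ = 0.02739456 m
64–754 m: 0.96 × 1.426×10⁻⁴ × 690 = 0.09445824 m
0.19 × 650 × 0.7392×10⁻⁴ = 0.00912912 m
Δh = 0.02739456 + 0.09445824 + 0.00912912 = 0.13098192 m ≈ 130 mm

Δh = 130 mm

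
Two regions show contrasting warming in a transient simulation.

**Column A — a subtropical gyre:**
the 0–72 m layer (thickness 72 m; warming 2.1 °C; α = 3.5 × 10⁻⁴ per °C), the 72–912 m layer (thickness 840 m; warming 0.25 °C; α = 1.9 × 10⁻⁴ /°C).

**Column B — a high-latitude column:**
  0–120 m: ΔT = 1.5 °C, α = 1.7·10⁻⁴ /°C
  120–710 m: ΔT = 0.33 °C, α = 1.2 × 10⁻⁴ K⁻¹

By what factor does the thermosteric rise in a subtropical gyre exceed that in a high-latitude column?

1.72

A Layer 1: 2.1 × 3.5×10⁻⁴ × 72 = 0.05292 m
A Layer 2: 1.9×10⁻⁴ × 840 × 0.25 = 0.03990 m
A total: 0.09282 m
B Layer 1: 1.5 × 120 × 1.7×10⁻⁴ = 0.03060 m
B 1.2×10⁻⁴ × 0.33 × 590 = 0.023364 m
B total: 0.053964 m
Ratio: 0.09282 / 0.053964 ≈ 1.720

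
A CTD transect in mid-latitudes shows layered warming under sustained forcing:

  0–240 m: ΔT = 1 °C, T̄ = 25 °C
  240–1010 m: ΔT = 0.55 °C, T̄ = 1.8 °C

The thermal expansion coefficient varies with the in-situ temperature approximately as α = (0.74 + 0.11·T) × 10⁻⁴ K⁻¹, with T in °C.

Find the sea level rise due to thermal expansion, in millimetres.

123 mm

Layer 1: α = (0.74 + 0.11×25)×10⁻⁴ = 3.49×10⁻⁴ K⁻¹
Layer 2: α = (0.74 + 0.11×1.8)×10⁻⁴ = 0.938×10⁻⁴ K⁻¹
Layer 1: 3.49×10⁻⁴ × 1 × 240 = 0.08376 m
Layer 2: 770 × 0.938×10⁻⁴ × 0.55 = 0.0397243 m
Δh = 0.08376 + 0.0397243 = 0.1234843 m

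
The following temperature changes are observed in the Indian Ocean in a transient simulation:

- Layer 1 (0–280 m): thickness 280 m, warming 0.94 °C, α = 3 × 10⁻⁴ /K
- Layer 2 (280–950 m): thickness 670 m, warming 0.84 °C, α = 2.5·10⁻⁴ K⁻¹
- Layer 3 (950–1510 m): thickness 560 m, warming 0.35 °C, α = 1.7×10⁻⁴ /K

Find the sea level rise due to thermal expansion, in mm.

Layer 1: 3×10⁻⁴ × 0.94 × 280 = 0.07896 m
Layer 2: 0.84 × 2.5×10⁻⁴ × 670 = 0.14070 m
Layer 3: 1.7×10⁻⁴ × 560 × 0.35 = 0.03332 m
Δh = 0.07896 + 0.14070 + 0.03332 = 0.25298 m

Δh = 253 mm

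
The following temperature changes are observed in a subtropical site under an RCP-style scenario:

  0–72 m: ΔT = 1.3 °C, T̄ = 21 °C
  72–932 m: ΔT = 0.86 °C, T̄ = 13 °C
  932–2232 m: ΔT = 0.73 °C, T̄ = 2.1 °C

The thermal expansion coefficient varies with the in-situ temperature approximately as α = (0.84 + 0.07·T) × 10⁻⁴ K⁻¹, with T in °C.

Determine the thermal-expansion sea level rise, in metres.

Layer 1: α = (0.84 + 0.07×21)×10⁻⁴ = 2.31×10⁻⁴ K⁻¹
Layer 2: α = (0.84 + 0.07×13)×10⁻⁴ = 1.75×10⁻⁴ K⁻¹
Layer 3: α = (0.84 + 0.07×2.1)×10⁻⁴ = 0.987×10⁻⁴ K⁻¹
2.31×10⁻⁴ × 72 × 1.3 = 0.0216216 m
72–932 m: 860 × 0.86 × 1.75×10⁻⁴ = 0.12943 m
1300 × 0.73 × 0.987×10⁻⁴ = 0.0936663 m
Δh = 0.0216216 + 0.12943 + 0.0936663 = 0.2447179 m ≈ 0.245 m

Δh = 0.245 m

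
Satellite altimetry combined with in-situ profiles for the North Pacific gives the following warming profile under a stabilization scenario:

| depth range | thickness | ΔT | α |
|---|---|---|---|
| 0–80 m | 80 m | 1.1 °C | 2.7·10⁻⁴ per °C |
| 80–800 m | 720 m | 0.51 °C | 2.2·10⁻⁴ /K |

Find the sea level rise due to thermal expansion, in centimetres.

10.5 cm of thermosteric rise

0–80 m: 1.1 × 80 × 2.7×10⁻⁴ = 0.02376 m
Layer 2: 2.2×10⁻⁴ × 0.51 × 720 = 0.080784 m
Δh = 0.02376 + 0.080784 = 0.104544 m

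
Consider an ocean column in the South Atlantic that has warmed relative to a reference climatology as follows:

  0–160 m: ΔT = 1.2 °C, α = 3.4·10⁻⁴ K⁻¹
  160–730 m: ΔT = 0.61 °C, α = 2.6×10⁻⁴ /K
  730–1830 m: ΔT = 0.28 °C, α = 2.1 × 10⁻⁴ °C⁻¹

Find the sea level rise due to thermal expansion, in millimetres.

220 mm

Layer 1: 3.4×10⁻⁴ × 160 × 1.2 = 0.06528 m
160–730 m: 570 × 2.6×10⁻⁴ × 0.61 = 0.090402 m
Layer 3: 0.28 × 2.1×10⁻⁴ × 1100 = 0.06468 m
Δh = 0.06528 + 0.090402 + 0.06468 = 0.220362 m ≈ 220 mm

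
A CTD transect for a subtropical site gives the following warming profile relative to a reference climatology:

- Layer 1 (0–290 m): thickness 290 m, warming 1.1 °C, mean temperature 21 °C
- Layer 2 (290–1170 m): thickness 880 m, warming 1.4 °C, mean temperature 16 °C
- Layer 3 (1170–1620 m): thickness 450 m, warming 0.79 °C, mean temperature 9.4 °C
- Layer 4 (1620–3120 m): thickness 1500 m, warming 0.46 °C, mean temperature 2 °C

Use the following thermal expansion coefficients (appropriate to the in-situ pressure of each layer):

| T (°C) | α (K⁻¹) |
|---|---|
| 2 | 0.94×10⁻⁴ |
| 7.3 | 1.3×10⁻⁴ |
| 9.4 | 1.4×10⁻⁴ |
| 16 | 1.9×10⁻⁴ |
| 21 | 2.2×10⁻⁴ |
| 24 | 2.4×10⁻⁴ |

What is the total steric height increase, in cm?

Layer 1 at 21 °C → α = 2.2×10⁻⁴ K⁻¹
Layer 2 at 16 °C → α = 1.9×10⁻⁴ K⁻¹
Layer 3 at 9.4 °C → α = 1.4×10⁻⁴ K⁻¹
Layer 4 at 2 °C → α = 0.94×10⁻⁴ K⁻¹
0–290 m: 2.2×10⁻⁴ × 1.1 × 290 = 0.07018 m
1.4 × 880 × 1.9×10⁻⁴ = 0.23408 m
1.4×10⁻⁴ × 0.79 × 450 = 0.04977 m
Layer 4: 0.46 × 0.94×10⁻⁴ × 1500 = 0.06486 m
Δh = 0.07018 + 0.23408 + 0.04977 + 0.06486 = 0.41889 m ≈ 41.9 cm

Δh ≈ 41.9 cm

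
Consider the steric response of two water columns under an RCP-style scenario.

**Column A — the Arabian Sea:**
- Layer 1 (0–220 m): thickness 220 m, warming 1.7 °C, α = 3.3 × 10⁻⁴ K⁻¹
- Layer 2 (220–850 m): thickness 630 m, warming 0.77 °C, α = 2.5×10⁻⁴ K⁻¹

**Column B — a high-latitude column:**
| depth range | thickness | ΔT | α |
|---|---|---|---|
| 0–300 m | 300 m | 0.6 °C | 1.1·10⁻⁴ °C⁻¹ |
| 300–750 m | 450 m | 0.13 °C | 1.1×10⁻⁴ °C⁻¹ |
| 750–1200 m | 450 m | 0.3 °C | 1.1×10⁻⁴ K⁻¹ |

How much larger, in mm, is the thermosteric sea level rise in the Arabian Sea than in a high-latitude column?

200 mm larger

A 1.7 × 220 × 3.3×10⁻⁴ = 0.12342 m
A Layer 2: 0.77 × 2.5×10⁻⁴ × 630 = 0.121275 m
A total: 0.244695 m
B Layer 1: 300 × 0.6 × 1.1×10⁻⁴ = 0.01980 m
B 0.13 × 450 × 1.1×10⁻⁴ = 0.006435 m
B 450 × 0.3 × 1.1×10⁻⁴ = 0.01485 m
B total: 0.041085 m
Difference: 0.244695 − 0.041085 = 0.20361 m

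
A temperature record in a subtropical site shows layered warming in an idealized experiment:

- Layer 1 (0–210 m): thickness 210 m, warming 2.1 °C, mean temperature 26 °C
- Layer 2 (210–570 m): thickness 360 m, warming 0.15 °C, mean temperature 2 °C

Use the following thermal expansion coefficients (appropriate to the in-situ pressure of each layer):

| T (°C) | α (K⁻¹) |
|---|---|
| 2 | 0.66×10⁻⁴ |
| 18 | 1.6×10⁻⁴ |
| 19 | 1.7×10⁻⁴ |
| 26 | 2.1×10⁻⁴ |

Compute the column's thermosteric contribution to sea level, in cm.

Layer 1 at 26 °C → α = 2.1×10⁻⁴ K⁻¹
Layer 2 at 2 °C → α = 0.66×10⁻⁴ K⁻¹
0–210 m: 210 × 2.1×10⁻⁴ × 2.1 = 0.09261 m
Layer 2: 0.15 × 360 × 0.66×10⁻⁴ = 0.003564 m
Δh = 0.09261 + 0.003564 = 0.096174 m ≈ 9.62 cm

Δh = 9.62 cm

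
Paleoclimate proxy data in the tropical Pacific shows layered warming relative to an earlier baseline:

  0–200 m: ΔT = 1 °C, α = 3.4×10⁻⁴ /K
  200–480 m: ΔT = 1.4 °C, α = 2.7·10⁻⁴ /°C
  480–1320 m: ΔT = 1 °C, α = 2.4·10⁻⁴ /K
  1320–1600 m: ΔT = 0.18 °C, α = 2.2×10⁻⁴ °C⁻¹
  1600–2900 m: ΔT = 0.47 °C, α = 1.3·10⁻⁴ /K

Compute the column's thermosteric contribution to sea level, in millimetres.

Δh = 466 mm

0–200 m: 200 × 3.4×10⁻⁴ × 1 = 0.06800 m
200–480 m: 1.4 × 2.7×10⁻⁴ × 280 = 0.10584 m
480–1320 m: 840 × 2.4×10⁻⁴ × 1 = 0.20160 m
1320–1600 m: 2.2×10⁻⁴ × 280 × 0.18 = 0.011088 m
1600–2900 m: 1300 × 1.3×10⁻⁴ × 0.47 = 0.07943 m
Δh = 0.06800 + 0.10584 + 0.20160 + 0.011088 + 0.07943 = 0.465958 m ≈ 466 mm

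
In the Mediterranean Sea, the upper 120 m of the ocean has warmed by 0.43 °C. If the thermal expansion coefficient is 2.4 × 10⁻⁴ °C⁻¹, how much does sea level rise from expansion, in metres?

about 0.0124 m

Δh = αΔT·H = 2.4×10⁻⁴ × 0.43 × 120 = 0.012384 m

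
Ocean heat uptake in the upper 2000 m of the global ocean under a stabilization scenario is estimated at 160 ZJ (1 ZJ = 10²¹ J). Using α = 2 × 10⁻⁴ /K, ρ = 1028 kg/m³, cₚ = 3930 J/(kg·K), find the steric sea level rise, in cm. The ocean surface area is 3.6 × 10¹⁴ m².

Per unit area: Q = 160×10²¹ / (3.6×10¹⁴) ≈ 4.444×10⁸ J/m²
Δh = αQ/(ρcₚ) = 2×10⁻⁴ × 4.444×10⁸ / (1028 × 3930) ≈ 0.02200 m

2.20 cm of thermosteric rise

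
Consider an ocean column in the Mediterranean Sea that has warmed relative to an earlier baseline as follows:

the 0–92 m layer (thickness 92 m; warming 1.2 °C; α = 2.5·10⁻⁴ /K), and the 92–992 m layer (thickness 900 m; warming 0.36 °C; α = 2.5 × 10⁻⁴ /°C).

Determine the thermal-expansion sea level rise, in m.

Layer 1: 2.5×10⁻⁴ × 92 × 1.2 = 0.02760 m
92–992 m: 0.36 × 2.5×10⁻⁴ × 900 = 0.08100 m
Δh = 0.02760 + 0.08100 = 0.10860 m

0.109 m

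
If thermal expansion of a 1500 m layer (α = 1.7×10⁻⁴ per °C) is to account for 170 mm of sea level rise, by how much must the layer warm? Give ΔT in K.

about 0.667 K

ΔT = Δh/(αH) = 0.17 / (1.7×10⁻⁴ × 1500) ≈ 0.6667 K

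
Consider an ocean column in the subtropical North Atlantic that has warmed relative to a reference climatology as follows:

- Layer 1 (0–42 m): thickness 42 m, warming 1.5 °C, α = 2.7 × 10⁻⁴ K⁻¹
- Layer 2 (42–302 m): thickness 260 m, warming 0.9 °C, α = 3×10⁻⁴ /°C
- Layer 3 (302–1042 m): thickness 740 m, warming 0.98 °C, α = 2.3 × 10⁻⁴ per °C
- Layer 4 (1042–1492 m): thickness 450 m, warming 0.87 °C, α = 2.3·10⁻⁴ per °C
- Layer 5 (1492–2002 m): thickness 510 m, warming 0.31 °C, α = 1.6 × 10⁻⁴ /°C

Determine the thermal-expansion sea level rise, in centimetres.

about 37 cm

Layer 1: 1.5 × 42 × 2.7×10⁻⁴ = 0.01701 m
Layer 2: 260 × 3×10⁻⁴ × 0.9 = 0.07020 m
302–1042 m: 2.3×10⁻⁴ × 0.98 × 740 = 0.166796 m
1042–1492 m: 450 × 0.87 × 2.3×10⁻⁴ = 0.090045 m
1492–2002 m: 0.31 × 1.6×10⁻⁴ × 510 = 0.025296 m
Δh = 0.01701 + 0.07020 + 0.166796 + 0.090045 + 0.025296 = 0.369347 m ≈ 37 cm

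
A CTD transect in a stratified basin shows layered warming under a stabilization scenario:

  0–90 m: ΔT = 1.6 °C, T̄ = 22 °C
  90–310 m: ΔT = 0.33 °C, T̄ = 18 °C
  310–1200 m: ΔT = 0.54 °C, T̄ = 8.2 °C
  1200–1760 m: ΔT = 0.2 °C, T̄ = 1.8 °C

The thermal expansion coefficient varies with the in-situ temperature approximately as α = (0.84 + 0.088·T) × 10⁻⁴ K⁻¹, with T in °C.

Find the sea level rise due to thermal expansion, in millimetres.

Layer 1: α = (0.84 + 0.088×22)×10⁻⁴ = 2.776×10⁻⁴ K⁻¹
Layer 2: α = (0.84 + 0.088×18)×10⁻⁴ = 2.424×10⁻⁴ K⁻¹
Layer 3: α = (0.84 + 0.088×8.2)×10⁻⁴ = 1.5616×10⁻⁴ K⁻¹
Layer 4: α = (0.84 + 0.088×1.8)×10⁻⁴ = 0.9984×10⁻⁴ K⁻¹
0–90 m: 90 × 1.6 × 2.776×10⁻⁴ = 0.0399744 m
90–310 m: 0.33 × 220 × 2.424×10⁻⁴ = 0.01759824 m
1.5616×10⁻⁴ × 890 × 0.54 = 0.075050496 m
Layer 4: 0.9984×10⁻⁴ × 0.2 × 560 = 0.01118208 m
Δh = 0.0399744 + 0.01759824 + 0.075050496 + 0.01118208 = 0.143805216 m ≈ 144 mm

about 144 mm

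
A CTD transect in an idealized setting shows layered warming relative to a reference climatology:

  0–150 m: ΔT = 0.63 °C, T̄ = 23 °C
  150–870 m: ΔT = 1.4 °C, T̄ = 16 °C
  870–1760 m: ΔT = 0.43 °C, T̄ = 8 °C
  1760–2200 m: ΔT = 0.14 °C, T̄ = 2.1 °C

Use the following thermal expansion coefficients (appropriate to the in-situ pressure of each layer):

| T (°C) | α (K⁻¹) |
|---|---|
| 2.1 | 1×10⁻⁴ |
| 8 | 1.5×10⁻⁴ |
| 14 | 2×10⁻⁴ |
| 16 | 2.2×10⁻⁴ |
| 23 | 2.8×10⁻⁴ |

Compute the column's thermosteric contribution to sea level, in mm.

Layer 1 at 23 °C → α = 2.8×10⁻⁴ K⁻¹
Layer 2 at 16 °C → α = 2.2×10⁻⁴ K⁻¹
Layer 3 at 8 °C → α = 1.5×10⁻⁴ K⁻¹
Layer 4 at 2.1 °C → α = 1×10⁻⁴ K⁻¹
0.63 × 150 × 2.8×10⁻⁴ = 0.02646 m
150–870 m: 720 × 1.4 × 2.2×10⁻⁴ = 0.22176 m
890 × 0.43 × 1.5×10⁻⁴ = 0.057405 m
Layer 4: 1×10⁻⁴ × 0.14 × 440 = 0.00616 m
Δh = 0.02646 + 0.22176 + 0.057405 + 0.00616 = 0.311785 m

Δh ≈ 310 mm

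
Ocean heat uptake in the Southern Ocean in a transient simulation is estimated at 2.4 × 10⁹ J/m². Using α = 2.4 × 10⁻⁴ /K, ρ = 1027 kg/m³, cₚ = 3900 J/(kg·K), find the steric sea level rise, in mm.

Δh = αQ/(ρcₚ) = 2.4×10⁻⁴ × 2.4×10⁹ / (1027 × 3900) ≈ 0.14381 m

140 mm of thermosteric rise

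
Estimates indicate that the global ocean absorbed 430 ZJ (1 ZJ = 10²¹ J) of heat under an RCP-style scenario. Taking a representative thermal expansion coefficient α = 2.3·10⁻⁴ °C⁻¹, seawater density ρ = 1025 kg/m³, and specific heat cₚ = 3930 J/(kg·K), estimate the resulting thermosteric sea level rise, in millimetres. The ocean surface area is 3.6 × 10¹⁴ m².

Δh = 68.2 mm

Per unit area: Q = 430×10²¹ / (3.6×10¹⁴) ≈ 1.194×10⁹ J/m²
Δh = αQ/(ρcₚ) = 2.3×10⁻⁴ × 1.194×10⁹ / (1025 × 3930) ≈ 0.068174 m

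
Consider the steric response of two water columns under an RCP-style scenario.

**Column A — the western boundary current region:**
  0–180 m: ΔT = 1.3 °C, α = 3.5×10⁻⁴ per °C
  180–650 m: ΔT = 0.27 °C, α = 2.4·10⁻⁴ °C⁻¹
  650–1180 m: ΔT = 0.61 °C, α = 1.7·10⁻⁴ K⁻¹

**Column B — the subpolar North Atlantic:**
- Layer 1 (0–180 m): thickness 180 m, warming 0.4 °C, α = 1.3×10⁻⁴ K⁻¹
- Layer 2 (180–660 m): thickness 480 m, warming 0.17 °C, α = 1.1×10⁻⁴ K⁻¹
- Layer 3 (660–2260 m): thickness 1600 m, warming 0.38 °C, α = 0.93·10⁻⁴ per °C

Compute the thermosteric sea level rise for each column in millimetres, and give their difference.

A 0–180 m: 180 × 1.3 × 3.5×10⁻⁴ = 0.08190 m
A 180–650 m: 470 × 0.27 × 2.4×10⁻⁴ = 0.030456 m
A 650–1180 m: 0.61 × 1.7×10⁻⁴ × 530 = 0.054961 m
A total: 0.167317 m
B Layer 1: 1.3×10⁻⁴ × 0.4 × 180 = 0.00936 m
B 0.17 × 1.1×10⁻⁴ × 480 = 0.008976 m
B 0.93×10⁻⁴ × 0.38 × 1600 = 0.056544 m
B total: 0.07488 m
Difference: 0.167317 − 0.07488 = 0.092437 m

Δh_A ≈ 170 mm, Δh_B ≈ 75 mm; difference ≈ 92 mm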